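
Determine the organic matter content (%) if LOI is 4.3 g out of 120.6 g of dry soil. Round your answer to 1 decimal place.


Step 1: OM% = 100 * LOI / sample mass
Step 2: OM = 100 * 4.3 / 120.6
Step 3: OM = 3.6%

3.6


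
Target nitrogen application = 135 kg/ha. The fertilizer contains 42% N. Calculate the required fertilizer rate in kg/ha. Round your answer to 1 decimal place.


Step 1: Fertilizer rate = target N / (N content / 100)
Step 2: Rate = 135 / (42 / 100)
Step 3: Rate = 135 / 0.42
Step 4: Rate = 321.4 kg/ha

321.4


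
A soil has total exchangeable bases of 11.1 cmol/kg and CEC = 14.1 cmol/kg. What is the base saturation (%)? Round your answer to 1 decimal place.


Step 1: BS = 100 * (sum of bases) / CEC
Step 2: BS = 100 * 11.1 / 14.1
Step 3: BS = 78.7%

78.7


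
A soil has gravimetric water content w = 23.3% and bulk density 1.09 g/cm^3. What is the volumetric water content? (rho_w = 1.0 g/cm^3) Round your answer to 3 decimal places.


Step 1: theta = (w / 100) * BD / rho_w
Step 2: theta = (23.3 / 100) * 1.09 / 1.0
Step 3: theta = 0.233 * 1.09
Step 4: theta = 0.254

0.254


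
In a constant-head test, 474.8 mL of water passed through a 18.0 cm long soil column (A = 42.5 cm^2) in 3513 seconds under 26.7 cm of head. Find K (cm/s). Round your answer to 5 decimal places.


Step 1: K = Q * L / (A * t * h)
Step 2: Numerator = 474.8 * 18.0 = 8546.4
Step 3: Denominator = 42.5 * 3513 * 26.7 = 3986376.75
Step 4: K = 8546.4 / 3986376.75 = 0.00214 cm/s

0.00214


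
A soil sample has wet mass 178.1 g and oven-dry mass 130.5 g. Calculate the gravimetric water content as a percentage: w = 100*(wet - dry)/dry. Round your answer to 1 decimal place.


Step 1: Water mass = wet - dry = 178.1 - 130.5 = 47.6 g
Step 2: w = 100 * water mass / dry mass
Step 3: w = 100 * 47.6 / 130.5 = 36.5%

36.5


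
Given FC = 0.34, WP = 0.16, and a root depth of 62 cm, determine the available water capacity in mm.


Step 1: Available water = (FC - WP) * depth * 10
Step 2: AW = (0.34 - 0.16) * 62 * 10
Step 3: AW = 0.18 * 62 * 10
Step 4: AW = 111.6 mm

111.6


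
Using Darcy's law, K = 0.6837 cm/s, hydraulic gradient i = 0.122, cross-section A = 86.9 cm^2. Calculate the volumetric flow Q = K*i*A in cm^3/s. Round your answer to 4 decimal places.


Step 1: Apply Darcy's law: Q = K * i * A
Step 2: Q = 0.6837 * 0.122 * 86.9
Step 3: Q = 7.2485 cm^3/s

7.2485


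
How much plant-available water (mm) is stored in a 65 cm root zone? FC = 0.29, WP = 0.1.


Step 1: Available water = (FC - WP) * depth * 10
Step 2: AW = (0.29 - 0.1) * 65 * 10
Step 3: AW = 0.19 * 65 * 10
Step 4: AW = 123.5 mm

123.5


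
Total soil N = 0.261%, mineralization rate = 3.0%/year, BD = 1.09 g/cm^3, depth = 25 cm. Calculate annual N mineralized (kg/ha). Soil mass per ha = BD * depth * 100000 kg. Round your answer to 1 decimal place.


Step 1: Soil mass per ha = BD * depth * 100000 = 1.09 * 25 * 100000 = 2725000 kg
Step 2: Total N pool = soil mass * N%/100 = 2725000 * 0.261/100 = 7112.25 kg/ha
Step 3: N mineralized = N pool * rate%/100 = 7112.25 * 3.0/100 = 213.4 kg/ha/yr

213.4


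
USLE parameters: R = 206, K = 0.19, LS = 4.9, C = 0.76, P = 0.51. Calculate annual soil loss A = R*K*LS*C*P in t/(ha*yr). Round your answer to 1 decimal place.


Step 1: A = R * K * LS * C * P
Step 2: R * K = 206 * 0.19 = 39.14
Step 3: (R*K) * LS = 39.14 * 4.9 = 191.786
Step 4: * C * P = 191.786 * 0.76 * 0.51 = 74.3
Step 5: A = 74.3 t/(ha*yr)

74.3


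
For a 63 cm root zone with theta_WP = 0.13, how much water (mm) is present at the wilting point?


Step 1: Water (mm) = theta_WP * depth * 10
Step 2: Water = 0.13 * 63 * 10
Step 3: Water = 81.9 mm

81.9


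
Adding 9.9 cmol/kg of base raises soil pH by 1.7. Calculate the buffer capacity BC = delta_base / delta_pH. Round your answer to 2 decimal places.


Step 1: BC = change in base / change in pH
Step 2: BC = 9.9 / 1.7
Step 3: BC = 5.82 cmol/(kg*pH unit)

5.82


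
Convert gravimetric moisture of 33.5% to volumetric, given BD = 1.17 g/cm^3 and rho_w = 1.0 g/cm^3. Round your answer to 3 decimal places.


Step 1: theta = (w / 100) * BD / rho_w
Step 2: theta = (33.5 / 100) * 1.17 / 1.0
Step 3: theta = 0.335 * 1.17
Step 4: theta = 0.392

0.392


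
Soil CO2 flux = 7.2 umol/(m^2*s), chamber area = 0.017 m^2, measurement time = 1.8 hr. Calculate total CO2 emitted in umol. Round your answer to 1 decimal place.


Step 1: Convert time to seconds: 1.8 hr * 3600 = 6480.0 s
Step 2: Total = flux * area * time_s
Step 3: Total = 7.2 * 0.017 * 6480.0
Step 4: Total = 793.2 umol

793.2


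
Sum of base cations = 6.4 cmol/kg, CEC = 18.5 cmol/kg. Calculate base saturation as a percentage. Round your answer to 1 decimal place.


Step 1: BS = 100 * (sum of bases) / CEC
Step 2: BS = 100 * 6.4 / 18.5
Step 3: BS = 34.6%

34.6


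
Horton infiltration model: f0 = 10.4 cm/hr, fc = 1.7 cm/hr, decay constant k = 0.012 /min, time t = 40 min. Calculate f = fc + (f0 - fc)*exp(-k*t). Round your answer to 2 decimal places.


Step 1: f = fc + (f0 - fc) * exp(-k * t)
Step 2: exp(-0.012 * 40) = 0.618783
Step 3: f = 1.7 + (10.4 - 1.7) * 0.618783
Step 4: f = 1.7 + 8.7 * 0.618783
Step 5: f = 7.08 cm/hr

7.08


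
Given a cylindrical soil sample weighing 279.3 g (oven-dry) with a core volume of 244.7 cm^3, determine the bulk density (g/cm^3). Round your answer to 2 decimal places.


Step 1: Identify the formula: BD = dry mass / volume
Step 2: Substitute values: BD = 279.3 / 244.7
Step 3: BD = 1.14 g/cm^3

1.14


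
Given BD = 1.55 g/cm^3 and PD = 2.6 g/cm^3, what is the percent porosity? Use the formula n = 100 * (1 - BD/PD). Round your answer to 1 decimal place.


Step 1: Formula: n = 100 * (1 - BD / PD)
Step 2: n = 100 * (1 - 1.55 / 2.6)
Step 3: n = 100 * (1 - 0.59615)
Step 4: n = 40.4%

40.4


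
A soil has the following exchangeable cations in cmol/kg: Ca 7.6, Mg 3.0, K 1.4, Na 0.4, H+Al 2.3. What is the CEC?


Step 1: CEC = Ca + Mg + K + Na + (H+Al)
Step 2: CEC = 7.6 + 3.0 + 1.4 + 0.4 + 2.3
Step 3: CEC = 14.7 cmol/kg

14.7


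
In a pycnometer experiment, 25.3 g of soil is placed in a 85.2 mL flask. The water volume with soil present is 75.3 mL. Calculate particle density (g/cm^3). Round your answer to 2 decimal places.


Step 1: Volume of solids = flask volume - water volume with soil
Step 2: V_solids = 85.2 - 75.3 = 9.9 mL
Step 3: Particle density = mass / V_solids = 25.3 / 9.9 = 2.56 g/cm^3

2.56


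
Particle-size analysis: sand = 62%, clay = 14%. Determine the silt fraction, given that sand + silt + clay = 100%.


Step 1: sand + silt + clay = 100%
Step 2: silt = 100 - sand - clay
Step 3: silt = 100 - 62 - 14
Step 4: silt = 24%

24


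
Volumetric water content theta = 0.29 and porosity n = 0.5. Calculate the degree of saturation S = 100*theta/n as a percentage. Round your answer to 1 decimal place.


Step 1: S = 100 * theta_v / n
Step 2: S = 100 * 0.29 / 0.5
Step 3: S = 58.0%

58.0


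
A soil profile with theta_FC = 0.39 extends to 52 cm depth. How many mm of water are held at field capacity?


Step 1: Water (mm) = theta_FC * depth (cm) * 10
Step 2: Water = 0.39 * 52 * 10
Step 3: Water = 202.8 mm

202.8


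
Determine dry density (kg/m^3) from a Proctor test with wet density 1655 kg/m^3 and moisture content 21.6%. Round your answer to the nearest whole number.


Step 1: Dry density = wet density / (1 + w/100)
Step 2: Dry density = 1655 / (1 + 21.6/100)
Step 3: Dry density = 1655 / 1.216
Step 4: Dry density = 1361 kg/m^3

1361


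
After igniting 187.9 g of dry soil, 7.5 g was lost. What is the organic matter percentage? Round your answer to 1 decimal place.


Step 1: OM% = 100 * LOI / sample mass
Step 2: OM = 100 * 7.5 / 187.9
Step 3: OM = 4.0%

4.0


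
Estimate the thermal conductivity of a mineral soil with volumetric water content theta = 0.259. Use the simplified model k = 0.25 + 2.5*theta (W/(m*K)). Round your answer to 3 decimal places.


Step 1: k = 0.25 + 2.5 * theta
Step 2: k = 0.25 + 2.5 * 0.259
Step 3: k = 0.25 + 0.648
Step 4: k = 0.898 W/(m*K)

0.898


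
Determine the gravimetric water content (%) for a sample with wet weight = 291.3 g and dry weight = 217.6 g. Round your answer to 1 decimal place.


Step 1: Water mass = wet - dry = 291.3 - 217.6 = 73.7 g
Step 2: w = 100 * water mass / dry mass
Step 3: w = 100 * 73.7 / 217.6 = 33.9%

33.9


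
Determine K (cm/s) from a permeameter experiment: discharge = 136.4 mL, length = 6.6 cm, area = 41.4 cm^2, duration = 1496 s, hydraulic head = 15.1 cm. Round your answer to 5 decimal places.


Step 1: K = Q * L / (A * t * h)
Step 2: Numerator = 136.4 * 6.6 = 900.24
Step 3: Denominator = 41.4 * 1496 * 15.1 = 935209.44
Step 4: K = 900.24 / 935209.44 = 0.00096 cm/s

0.00096


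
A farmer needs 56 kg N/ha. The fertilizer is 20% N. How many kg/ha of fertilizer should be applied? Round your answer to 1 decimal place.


Step 1: Fertilizer rate = target N / (N content / 100)
Step 2: Rate = 56 / (20 / 100)
Step 3: Rate = 56 / 0.2
Step 4: Rate = 280.0 kg/ha

280.0


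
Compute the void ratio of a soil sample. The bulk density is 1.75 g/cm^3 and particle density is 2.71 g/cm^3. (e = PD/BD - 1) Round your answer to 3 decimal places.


Step 1: e = PD / BD - 1
Step 2: e = 2.71 / 1.75 - 1
Step 3: e = 1.54857 - 1
Step 4: e = 0.549

0.549


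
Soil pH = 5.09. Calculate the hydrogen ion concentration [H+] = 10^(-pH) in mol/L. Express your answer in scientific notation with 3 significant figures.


Step 1: [H+] = 10^(-pH)
Step 2: [H+] = 10^(-5.09)
Step 3: [H+] = 8.13e-06 mol/L

8.13e-06


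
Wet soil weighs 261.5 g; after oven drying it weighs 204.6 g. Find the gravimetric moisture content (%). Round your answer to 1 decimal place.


Step 1: Water mass = wet - dry = 261.5 - 204.6 = 56.9 g
Step 2: w = 100 * water mass / dry mass
Step 3: w = 100 * 56.9 / 204.6 = 27.8%

27.8


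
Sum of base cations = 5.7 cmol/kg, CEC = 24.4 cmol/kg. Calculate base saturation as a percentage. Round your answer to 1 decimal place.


Step 1: BS = 100 * (sum of bases) / CEC
Step 2: BS = 100 * 5.7 / 24.4
Step 3: BS = 23.4%

23.4


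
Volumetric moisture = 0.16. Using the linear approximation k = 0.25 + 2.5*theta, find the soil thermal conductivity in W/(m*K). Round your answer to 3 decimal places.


Step 1: k = 0.25 + 2.5 * theta
Step 2: k = 0.25 + 2.5 * 0.16
Step 3: k = 0.25 + 0.4
Step 4: k = 0.65 W/(m*K)

0.65


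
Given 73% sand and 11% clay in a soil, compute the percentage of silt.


Step 1: sand + silt + clay = 100%
Step 2: silt = 100 - sand - clay
Step 3: silt = 100 - 73 - 11
Step 4: silt = 16%

16


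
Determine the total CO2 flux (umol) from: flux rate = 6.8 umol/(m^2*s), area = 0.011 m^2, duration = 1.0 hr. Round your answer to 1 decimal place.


Step 1: Convert time to seconds: 1.0 hr * 3600 = 3600.0 s
Step 2: Total = flux * area * time_s
Step 3: Total = 6.8 * 0.011 * 3600.0
Step 4: Total = 269.3 umol

269.3


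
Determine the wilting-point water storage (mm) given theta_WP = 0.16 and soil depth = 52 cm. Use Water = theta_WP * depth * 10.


Step 1: Water (mm) = theta_WP * depth * 10
Step 2: Water = 0.16 * 52 * 10
Step 3: Water = 83.2 mm

83.2


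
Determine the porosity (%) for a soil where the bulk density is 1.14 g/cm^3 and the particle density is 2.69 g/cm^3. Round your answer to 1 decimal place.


Step 1: Formula: n = 100 * (1 - BD / PD)
Step 2: n = 100 * (1 - 1.14 / 2.69)
Step 3: n = 100 * (1 - 0.42379)
Step 4: n = 57.6%

57.6


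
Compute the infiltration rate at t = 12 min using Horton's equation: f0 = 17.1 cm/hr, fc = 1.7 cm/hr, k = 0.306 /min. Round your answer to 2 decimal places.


Step 1: f = fc + (f0 - fc) * exp(-k * t)
Step 2: exp(-0.306 * 12) = 0.025426
Step 3: f = 1.7 + (17.1 - 1.7) * 0.025426
Step 4: f = 1.7 + 15.4 * 0.025426
Step 5: f = 2.09 cm/hr

2.09


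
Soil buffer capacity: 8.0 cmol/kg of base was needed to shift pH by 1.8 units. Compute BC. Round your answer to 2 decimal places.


Step 1: BC = change in base / change in pH
Step 2: BC = 8.0 / 1.8
Step 3: BC = 4.44 cmol/(kg*pH unit)

4.44


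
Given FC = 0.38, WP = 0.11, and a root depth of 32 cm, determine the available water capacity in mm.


Step 1: Available water = (FC - WP) * depth * 10
Step 2: AW = (0.38 - 0.11) * 32 * 10
Step 3: AW = 0.27 * 32 * 10
Step 4: AW = 86.4 mm

86.4


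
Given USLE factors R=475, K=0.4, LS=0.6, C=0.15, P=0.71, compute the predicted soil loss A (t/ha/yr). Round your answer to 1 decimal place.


Step 1: A = R * K * LS * C * P
Step 2: R * K = 475 * 0.4 = 190.0
Step 3: (R*K) * LS = 190.0 * 0.6 = 114.0
Step 4: * C * P = 114.0 * 0.15 * 0.71 = 12.1
Step 5: A = 12.1 t/(ha*yr)

12.1


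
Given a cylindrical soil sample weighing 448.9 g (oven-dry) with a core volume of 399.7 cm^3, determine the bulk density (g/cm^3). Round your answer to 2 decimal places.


Step 1: Identify the formula: BD = dry mass / volume
Step 2: Substitute values: BD = 448.9 / 399.7
Step 3: BD = 1.12 g/cm^3

1.12


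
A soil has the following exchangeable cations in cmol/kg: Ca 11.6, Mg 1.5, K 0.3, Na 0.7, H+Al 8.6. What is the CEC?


Step 1: CEC = Ca + Mg + K + Na + (H+Al)
Step 2: CEC = 11.6 + 1.5 + 0.3 + 0.7 + 8.6
Step 3: CEC = 22.7 cmol/kg

22.7


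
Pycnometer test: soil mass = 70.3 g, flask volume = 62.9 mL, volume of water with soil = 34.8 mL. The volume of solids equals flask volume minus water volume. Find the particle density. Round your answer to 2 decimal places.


Step 1: Volume of solids = flask volume - water volume with soil
Step 2: V_solids = 62.9 - 34.8 = 28.1 mL
Step 3: Particle density = mass / V_solids = 70.3 / 28.1 = 2.5 g/cm^3

2.5


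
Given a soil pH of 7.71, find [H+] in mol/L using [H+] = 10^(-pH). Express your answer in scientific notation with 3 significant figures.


Step 1: [H+] = 10^(-pH)
Step 2: [H+] = 10^(-7.71)
Step 3: [H+] = 1.95e-08 mol/L

1.95e-08


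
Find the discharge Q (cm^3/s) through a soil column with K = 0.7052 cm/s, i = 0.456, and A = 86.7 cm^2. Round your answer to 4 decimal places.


Step 1: Apply Darcy's law: Q = K * i * A
Step 2: Q = 0.7052 * 0.456 * 86.7
Step 3: Q = 27.8802 cm^3/s

27.8802


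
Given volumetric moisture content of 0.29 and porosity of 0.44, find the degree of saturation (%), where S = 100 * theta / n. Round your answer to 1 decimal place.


Step 1: S = 100 * theta_v / n
Step 2: S = 100 * 0.29 / 0.44
Step 3: S = 65.9%

65.9


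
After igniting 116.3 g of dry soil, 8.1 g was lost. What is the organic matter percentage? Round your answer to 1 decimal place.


Step 1: OM% = 100 * LOI / sample mass
Step 2: OM = 100 * 8.1 / 116.3
Step 3: OM = 7.0%

7.0


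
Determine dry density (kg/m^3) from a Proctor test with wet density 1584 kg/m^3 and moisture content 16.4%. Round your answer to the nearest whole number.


Step 1: Dry density = wet density / (1 + w/100)
Step 2: Dry density = 1584 / (1 + 16.4/100)
Step 3: Dry density = 1584 / 1.164
Step 4: Dry density = 1361 kg/m^3

1361


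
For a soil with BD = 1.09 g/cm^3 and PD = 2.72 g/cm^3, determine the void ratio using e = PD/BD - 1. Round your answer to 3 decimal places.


Step 1: e = PD / BD - 1
Step 2: e = 2.72 / 1.09 - 1
Step 3: e = 2.49541 - 1
Step 4: e = 1.495

1.495


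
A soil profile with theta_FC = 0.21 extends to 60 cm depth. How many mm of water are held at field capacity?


Step 1: Water (mm) = theta_FC * depth (cm) * 10
Step 2: Water = 0.21 * 60 * 10
Step 3: Water = 126.0 mm

126.0


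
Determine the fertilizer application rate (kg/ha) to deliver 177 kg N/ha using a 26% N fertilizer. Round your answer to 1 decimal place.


Step 1: Fertilizer rate = target N / (N content / 100)
Step 2: Rate = 177 / (26 / 100)
Step 3: Rate = 177 / 0.26
Step 4: Rate = 680.8 kg/ha

680.8


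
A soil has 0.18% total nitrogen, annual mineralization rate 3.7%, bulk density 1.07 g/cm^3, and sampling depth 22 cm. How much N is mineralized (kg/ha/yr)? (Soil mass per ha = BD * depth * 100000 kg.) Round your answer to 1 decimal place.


Step 1: Soil mass per ha = BD * depth * 100000 = 1.07 * 22 * 100000 = 2354000 kg
Step 2: Total N pool = soil mass * N%/100 = 2354000 * 0.18/100 = 4237.2 kg/ha
Step 3: N mineralized = N pool * rate%/100 = 4237.2 * 3.7/100 = 156.8 kg/ha/yr

156.8


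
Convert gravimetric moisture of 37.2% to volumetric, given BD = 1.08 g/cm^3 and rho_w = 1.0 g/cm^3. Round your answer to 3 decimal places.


Step 1: theta = (w / 100) * BD / rho_w
Step 2: theta = (37.2 / 100) * 1.08 / 1.0
Step 3: theta = 0.372 * 1.08
Step 4: theta = 0.402

0.402


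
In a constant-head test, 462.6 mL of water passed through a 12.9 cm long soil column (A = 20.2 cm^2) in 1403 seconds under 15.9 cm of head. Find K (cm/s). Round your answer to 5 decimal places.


Step 1: K = Q * L / (A * t * h)
Step 2: Numerator = 462.6 * 12.9 = 5967.54
Step 3: Denominator = 20.2 * 1403 * 15.9 = 450615.54
Step 4: K = 5967.54 / 450615.54 = 0.01324 cm/s

0.01324


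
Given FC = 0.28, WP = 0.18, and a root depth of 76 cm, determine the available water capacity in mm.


Step 1: Available water = (FC - WP) * depth * 10
Step 2: AW = (0.28 - 0.18) * 76 * 10
Step 3: AW = 0.1 * 76 * 10
Step 4: AW = 76.0 mm

76.0


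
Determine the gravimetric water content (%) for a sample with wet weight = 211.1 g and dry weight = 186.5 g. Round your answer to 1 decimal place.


Step 1: Water mass = wet - dry = 211.1 - 186.5 = 24.6 g
Step 2: w = 100 * water mass / dry mass
Step 3: w = 100 * 24.6 / 186.5 = 13.2%

13.2


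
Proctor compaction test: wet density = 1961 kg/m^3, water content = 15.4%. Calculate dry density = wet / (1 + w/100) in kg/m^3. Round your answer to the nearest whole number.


Step 1: Dry density = wet density / (1 + w/100)
Step 2: Dry density = 1961 / (1 + 15.4/100)
Step 3: Dry density = 1961 / 1.154
Step 4: Dry density = 1699 kg/m^3

1699


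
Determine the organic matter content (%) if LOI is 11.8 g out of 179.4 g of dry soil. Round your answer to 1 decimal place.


Step 1: OM% = 100 * LOI / sample mass
Step 2: OM = 100 * 11.8 / 179.4
Step 3: OM = 6.6%

6.6


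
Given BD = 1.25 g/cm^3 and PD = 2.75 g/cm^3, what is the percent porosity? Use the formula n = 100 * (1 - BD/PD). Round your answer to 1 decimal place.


Step 1: Formula: n = 100 * (1 - BD / PD)
Step 2: n = 100 * (1 - 1.25 / 2.75)
Step 3: n = 100 * (1 - 0.45455)
Step 4: n = 54.5%

54.5


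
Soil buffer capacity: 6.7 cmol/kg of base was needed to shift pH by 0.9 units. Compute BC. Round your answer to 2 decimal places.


Step 1: BC = change in base / change in pH
Step 2: BC = 6.7 / 0.9
Step 3: BC = 7.44 cmol/(kg*pH unit)

7.44


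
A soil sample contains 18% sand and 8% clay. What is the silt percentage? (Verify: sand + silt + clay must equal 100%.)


Step 1: sand + silt + clay = 100%
Step 2: silt = 100 - sand - clay
Step 3: silt = 100 - 18 - 8
Step 4: silt = 74%

74


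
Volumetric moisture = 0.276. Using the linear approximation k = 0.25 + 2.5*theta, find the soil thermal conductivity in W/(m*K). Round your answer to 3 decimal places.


Step 1: k = 0.25 + 2.5 * theta
Step 2: k = 0.25 + 2.5 * 0.276
Step 3: k = 0.25 + 0.69
Step 4: k = 0.94 W/(m*K)

0.94


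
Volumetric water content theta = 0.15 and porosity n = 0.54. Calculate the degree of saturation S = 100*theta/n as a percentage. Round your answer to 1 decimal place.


Step 1: S = 100 * theta_v / n
Step 2: S = 100 * 0.15 / 0.54
Step 3: S = 27.8%

27.8


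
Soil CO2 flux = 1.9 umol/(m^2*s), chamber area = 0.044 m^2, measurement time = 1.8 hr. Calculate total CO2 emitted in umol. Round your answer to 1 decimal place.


Step 1: Convert time to seconds: 1.8 hr * 3600 = 6480.0 s
Step 2: Total = flux * area * time_s
Step 3: Total = 1.9 * 0.044 * 6480.0
Step 4: Total = 541.7 umol

541.7


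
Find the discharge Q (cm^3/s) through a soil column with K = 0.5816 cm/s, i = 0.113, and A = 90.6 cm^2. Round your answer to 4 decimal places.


Step 1: Apply Darcy's law: Q = K * i * A
Step 2: Q = 0.5816 * 0.113 * 90.6
Step 3: Q = 5.9543 cm^3/s

5.9543


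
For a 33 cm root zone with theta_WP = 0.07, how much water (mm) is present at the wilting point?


Step 1: Water (mm) = theta_WP * depth * 10
Step 2: Water = 0.07 * 33 * 10
Step 3: Water = 23.1 mm

23.1


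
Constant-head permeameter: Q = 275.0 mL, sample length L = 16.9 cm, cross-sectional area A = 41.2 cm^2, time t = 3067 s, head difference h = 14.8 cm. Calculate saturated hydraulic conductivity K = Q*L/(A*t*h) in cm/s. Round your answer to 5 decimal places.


Step 1: K = Q * L / (A * t * h)
Step 2: Numerator = 275.0 * 16.9 = 4647.5
Step 3: Denominator = 41.2 * 3067 * 14.8 = 1870133.92
Step 4: K = 4647.5 / 1870133.92 = 0.00249 cm/s

0.00249


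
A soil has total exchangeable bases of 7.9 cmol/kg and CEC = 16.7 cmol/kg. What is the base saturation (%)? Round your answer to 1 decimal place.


Step 1: BS = 100 * (sum of bases) / CEC
Step 2: BS = 100 * 7.9 / 16.7
Step 3: BS = 47.3%

47.3


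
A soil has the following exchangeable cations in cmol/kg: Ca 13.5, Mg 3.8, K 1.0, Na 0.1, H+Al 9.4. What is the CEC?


Step 1: CEC = Ca + Mg + K + Na + (H+Al)
Step 2: CEC = 13.5 + 3.8 + 1.0 + 0.1 + 9.4
Step 3: CEC = 27.8 cmol/kg

27.8


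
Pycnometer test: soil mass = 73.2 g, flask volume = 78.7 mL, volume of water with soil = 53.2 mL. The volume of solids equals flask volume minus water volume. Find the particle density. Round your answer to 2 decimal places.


Step 1: Volume of solids = flask volume - water volume with soil
Step 2: V_solids = 78.7 - 53.2 = 25.5 mL
Step 3: Particle density = mass / V_solids = 73.2 / 25.5 = 2.87 g/cm^3

2.87


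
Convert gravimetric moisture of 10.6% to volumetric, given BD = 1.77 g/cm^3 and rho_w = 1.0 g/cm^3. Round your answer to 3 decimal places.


Step 1: theta = (w / 100) * BD / rho_w
Step 2: theta = (10.6 / 100) * 1.77 / 1.0
Step 3: theta = 0.106 * 1.77
Step 4: theta = 0.188

0.188


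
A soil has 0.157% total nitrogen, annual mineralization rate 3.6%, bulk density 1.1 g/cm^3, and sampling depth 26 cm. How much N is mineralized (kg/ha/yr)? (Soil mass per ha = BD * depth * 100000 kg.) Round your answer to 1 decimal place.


Step 1: Soil mass per ha = BD * depth * 100000 = 1.1 * 26 * 100000 = 2860000 kg
Step 2: Total N pool = soil mass * N%/100 = 2860000 * 0.157/100 = 4490.2 kg/ha
Step 3: N mineralized = N pool * rate%/100 = 4490.2 * 3.6/100 = 161.6 kg/ha/yr

161.6


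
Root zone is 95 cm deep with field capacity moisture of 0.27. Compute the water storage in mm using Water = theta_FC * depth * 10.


Step 1: Water (mm) = theta_FC * depth (cm) * 10
Step 2: Water = 0.27 * 95 * 10
Step 3: Water = 256.5 mm

256.5


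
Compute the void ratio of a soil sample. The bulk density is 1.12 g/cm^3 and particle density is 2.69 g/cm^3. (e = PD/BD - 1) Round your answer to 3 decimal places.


Step 1: e = PD / BD - 1
Step 2: e = 2.69 / 1.12 - 1
Step 3: e = 2.40179 - 1
Step 4: e = 1.402

1.402


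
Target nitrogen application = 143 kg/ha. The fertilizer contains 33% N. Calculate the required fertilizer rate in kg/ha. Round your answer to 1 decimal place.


Step 1: Fertilizer rate = target N / (N content / 100)
Step 2: Rate = 143 / (33 / 100)
Step 3: Rate = 143 / 0.33
Step 4: Rate = 433.3 kg/ha

433.3


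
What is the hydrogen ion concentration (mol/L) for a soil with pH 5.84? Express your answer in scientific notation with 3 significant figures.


Step 1: [H+] = 10^(-pH)
Step 2: [H+] = 10^(-5.84)
Step 3: [H+] = 1.45e-06 mol/L

1.45e-06


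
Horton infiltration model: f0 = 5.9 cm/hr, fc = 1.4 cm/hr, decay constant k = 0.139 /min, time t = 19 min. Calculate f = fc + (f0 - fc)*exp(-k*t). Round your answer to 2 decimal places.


Step 1: f = fc + (f0 - fc) * exp(-k * t)
Step 2: exp(-0.139 * 19) = 0.07129
Step 3: f = 1.4 + (5.9 - 1.4) * 0.07129
Step 4: f = 1.4 + 4.5 * 0.07129
Step 5: f = 1.72 cm/hr

1.72


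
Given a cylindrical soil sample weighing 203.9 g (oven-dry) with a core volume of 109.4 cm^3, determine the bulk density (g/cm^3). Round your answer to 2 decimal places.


Step 1: Identify the formula: BD = dry mass / volume
Step 2: Substitute values: BD = 203.9 / 109.4
Step 3: BD = 1.86 g/cm^3

1.86


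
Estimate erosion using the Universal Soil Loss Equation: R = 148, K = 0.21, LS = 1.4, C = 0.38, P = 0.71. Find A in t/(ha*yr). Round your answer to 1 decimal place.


Step 1: A = R * K * LS * C * P
Step 2: R * K = 148 * 0.21 = 31.08
Step 3: (R*K) * LS = 31.08 * 1.4 = 43.512
Step 4: * C * P = 43.512 * 0.38 * 0.71 = 11.7
Step 5: A = 11.7 t/(ha*yr)

11.7


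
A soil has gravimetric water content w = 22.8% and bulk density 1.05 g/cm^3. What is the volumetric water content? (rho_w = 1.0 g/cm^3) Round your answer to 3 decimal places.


Step 1: theta = (w / 100) * BD / rho_w
Step 2: theta = (22.8 / 100) * 1.05 / 1.0
Step 3: theta = 0.228 * 1.05
Step 4: theta = 0.239

0.239


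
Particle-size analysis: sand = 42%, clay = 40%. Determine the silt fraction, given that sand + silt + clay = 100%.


Step 1: sand + silt + clay = 100%
Step 2: silt = 100 - sand - clay
Step 3: silt = 100 - 42 - 40
Step 4: silt = 18%

18


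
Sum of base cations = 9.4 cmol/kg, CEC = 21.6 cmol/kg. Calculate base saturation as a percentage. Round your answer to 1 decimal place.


Step 1: BS = 100 * (sum of bases) / CEC
Step 2: BS = 100 * 9.4 / 21.6
Step 3: BS = 43.5%

43.5


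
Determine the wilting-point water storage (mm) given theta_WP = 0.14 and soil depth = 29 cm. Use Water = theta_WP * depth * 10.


Step 1: Water (mm) = theta_WP * depth * 10
Step 2: Water = 0.14 * 29 * 10
Step 3: Water = 40.6 mm

40.6


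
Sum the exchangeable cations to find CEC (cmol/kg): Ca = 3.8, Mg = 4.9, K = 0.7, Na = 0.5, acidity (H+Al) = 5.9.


Step 1: CEC = Ca + Mg + K + Na + (H+Al)
Step 2: CEC = 3.8 + 4.9 + 0.7 + 0.5 + 5.9
Step 3: CEC = 15.8 cmol/kg

15.8


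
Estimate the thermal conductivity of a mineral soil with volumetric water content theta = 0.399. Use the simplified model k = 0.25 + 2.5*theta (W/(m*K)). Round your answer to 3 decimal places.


Step 1: k = 0.25 + 2.5 * theta
Step 2: k = 0.25 + 2.5 * 0.399
Step 3: k = 0.25 + 0.998
Step 4: k = 1.248 W/(m*K)

1.248


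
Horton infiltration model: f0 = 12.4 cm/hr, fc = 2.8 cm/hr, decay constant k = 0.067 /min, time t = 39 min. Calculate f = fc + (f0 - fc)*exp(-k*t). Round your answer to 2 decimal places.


Step 1: f = fc + (f0 - fc) * exp(-k * t)
Step 2: exp(-0.067 * 39) = 0.073314
Step 3: f = 2.8 + (12.4 - 2.8) * 0.073314
Step 4: f = 2.8 + 9.6 * 0.073314
Step 5: f = 3.5 cm/hr

3.5


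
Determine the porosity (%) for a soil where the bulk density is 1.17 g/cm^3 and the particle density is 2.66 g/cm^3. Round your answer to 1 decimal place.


Step 1: Formula: n = 100 * (1 - BD / PD)
Step 2: n = 100 * (1 - 1.17 / 2.66)
Step 3: n = 100 * (1 - 0.43985)
Step 4: n = 56.0%

56.0


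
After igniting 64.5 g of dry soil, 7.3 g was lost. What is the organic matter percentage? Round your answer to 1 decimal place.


Step 1: OM% = 100 * LOI / sample mass
Step 2: OM = 100 * 7.3 / 64.5
Step 3: OM = 11.3%

11.3


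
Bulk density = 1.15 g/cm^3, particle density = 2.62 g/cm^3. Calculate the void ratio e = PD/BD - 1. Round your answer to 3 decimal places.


Step 1: e = PD / BD - 1
Step 2: e = 2.62 / 1.15 - 1
Step 3: e = 2.27826 - 1
Step 4: e = 1.278

1.278


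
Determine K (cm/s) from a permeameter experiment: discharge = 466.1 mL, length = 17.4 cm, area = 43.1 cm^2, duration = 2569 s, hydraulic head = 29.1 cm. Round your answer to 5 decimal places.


Step 1: K = Q * L / (A * t * h)
Step 2: Numerator = 466.1 * 17.4 = 8110.14
Step 3: Denominator = 43.1 * 2569 * 29.1 = 3222065.49
Step 4: K = 8110.14 / 3222065.49 = 0.00252 cm/s

0.00252


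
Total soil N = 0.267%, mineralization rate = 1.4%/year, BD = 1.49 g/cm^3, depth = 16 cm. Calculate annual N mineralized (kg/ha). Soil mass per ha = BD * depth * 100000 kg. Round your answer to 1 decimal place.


Step 1: Soil mass per ha = BD * depth * 100000 = 1.49 * 16 * 100000 = 2384000 kg
Step 2: Total N pool = soil mass * N%/100 = 2384000 * 0.267/100 = 6365.28 kg/ha
Step 3: N mineralized = N pool * rate%/100 = 6365.28 * 1.4/100 = 89.1 kg/ha/yr

89.1


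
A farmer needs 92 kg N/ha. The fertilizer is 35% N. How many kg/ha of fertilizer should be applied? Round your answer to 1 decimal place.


Step 1: Fertilizer rate = target N / (N content / 100)
Step 2: Rate = 92 / (35 / 100)
Step 3: Rate = 92 / 0.35
Step 4: Rate = 262.9 kg/ha

262.9


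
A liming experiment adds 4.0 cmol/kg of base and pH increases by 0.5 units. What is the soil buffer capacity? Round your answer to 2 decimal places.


Step 1: BC = change in base / change in pH
Step 2: BC = 4.0 / 0.5
Step 3: BC = 8.0 cmol/(kg*pH unit)

8.0


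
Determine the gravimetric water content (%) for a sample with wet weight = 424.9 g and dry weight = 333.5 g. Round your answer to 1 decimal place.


Step 1: Water mass = wet - dry = 424.9 - 333.5 = 91.4 g
Step 2: w = 100 * water mass / dry mass
Step 3: w = 100 * 91.4 / 333.5 = 27.4%

27.4


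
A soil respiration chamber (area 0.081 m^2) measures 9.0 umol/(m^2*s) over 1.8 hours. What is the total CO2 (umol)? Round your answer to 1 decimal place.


Step 1: Convert time to seconds: 1.8 hr * 3600 = 6480.0 s
Step 2: Total = flux * area * time_s
Step 3: Total = 9.0 * 0.081 * 6480.0
Step 4: Total = 4723.9 umol

4723.9


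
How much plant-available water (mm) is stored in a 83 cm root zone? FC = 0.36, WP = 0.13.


Step 1: Available water = (FC - WP) * depth * 10
Step 2: AW = (0.36 - 0.13) * 83 * 10
Step 3: AW = 0.23 * 83 * 10
Step 4: AW = 190.9 mm

190.9


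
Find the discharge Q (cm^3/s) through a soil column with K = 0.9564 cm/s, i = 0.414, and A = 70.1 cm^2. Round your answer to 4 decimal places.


Step 1: Apply Darcy's law: Q = K * i * A
Step 2: Q = 0.9564 * 0.414 * 70.1
Step 3: Q = 27.7561 cm^3/s

27.7561


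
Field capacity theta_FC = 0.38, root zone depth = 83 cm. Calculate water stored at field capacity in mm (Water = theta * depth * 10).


Step 1: Water (mm) = theta_FC * depth (cm) * 10
Step 2: Water = 0.38 * 83 * 10
Step 3: Water = 315.4 mm

315.4


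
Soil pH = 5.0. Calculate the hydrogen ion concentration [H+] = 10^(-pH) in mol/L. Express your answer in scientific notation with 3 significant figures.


Step 1: [H+] = 10^(-pH)
Step 2: [H+] = 10^(-5.0)
Step 3: [H+] = 1.00e-05 mol/L

1.00e-05


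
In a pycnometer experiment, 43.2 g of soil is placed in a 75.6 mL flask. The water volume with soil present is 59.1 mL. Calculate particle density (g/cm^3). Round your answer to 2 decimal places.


Step 1: Volume of solids = flask volume - water volume with soil
Step 2: V_solids = 75.6 - 59.1 = 16.5 mL
Step 3: Particle density = mass / V_solids = 43.2 / 16.5 = 2.62 g/cm^3

2.62


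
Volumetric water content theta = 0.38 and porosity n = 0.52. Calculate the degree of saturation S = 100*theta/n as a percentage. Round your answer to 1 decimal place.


Step 1: S = 100 * theta_v / n
Step 2: S = 100 * 0.38 / 0.52
Step 3: S = 73.1%

73.1


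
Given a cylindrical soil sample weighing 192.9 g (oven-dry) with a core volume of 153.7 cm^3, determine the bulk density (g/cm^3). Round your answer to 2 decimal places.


Step 1: Identify the formula: BD = dry mass / volume
Step 2: Substitute values: BD = 192.9 / 153.7
Step 3: BD = 1.26 g/cm^3

1.26


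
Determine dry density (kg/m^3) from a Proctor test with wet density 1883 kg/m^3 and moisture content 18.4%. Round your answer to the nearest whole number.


Step 1: Dry density = wet density / (1 + w/100)
Step 2: Dry density = 1883 / (1 + 18.4/100)
Step 3: Dry density = 1883 / 1.184
Step 4: Dry density = 1590 kg/m^3

1590


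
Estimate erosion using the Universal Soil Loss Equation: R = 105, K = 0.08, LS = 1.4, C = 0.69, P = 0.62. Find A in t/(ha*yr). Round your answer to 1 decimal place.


Step 1: A = R * K * LS * C * P
Step 2: R * K = 105 * 0.08 = 8.4
Step 3: (R*K) * LS = 8.4 * 1.4 = 11.76
Step 4: * C * P = 11.76 * 0.69 * 0.62 = 5.0
Step 5: A = 5.0 t/(ha*yr)

5.0


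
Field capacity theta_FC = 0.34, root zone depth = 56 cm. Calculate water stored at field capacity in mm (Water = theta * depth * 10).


Step 1: Water (mm) = theta_FC * depth (cm) * 10
Step 2: Water = 0.34 * 56 * 10
Step 3: Water = 190.4 mm

190.4


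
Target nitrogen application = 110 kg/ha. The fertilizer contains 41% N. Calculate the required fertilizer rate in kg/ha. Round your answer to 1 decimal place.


Step 1: Fertilizer rate = target N / (N content / 100)
Step 2: Rate = 110 / (41 / 100)
Step 3: Rate = 110 / 0.41
Step 4: Rate = 268.3 kg/ha

268.3


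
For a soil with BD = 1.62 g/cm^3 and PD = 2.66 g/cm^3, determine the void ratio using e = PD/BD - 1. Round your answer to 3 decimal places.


Step 1: e = PD / BD - 1
Step 2: e = 2.66 / 1.62 - 1
Step 3: e = 1.64198 - 1
Step 4: e = 0.642

0.642


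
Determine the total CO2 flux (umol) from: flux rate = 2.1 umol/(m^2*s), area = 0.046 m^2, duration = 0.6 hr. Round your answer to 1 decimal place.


Step 1: Convert time to seconds: 0.6 hr * 3600 = 2160.0 s
Step 2: Total = flux * area * time_s
Step 3: Total = 2.1 * 0.046 * 2160.0
Step 4: Total = 208.7 umol

208.7


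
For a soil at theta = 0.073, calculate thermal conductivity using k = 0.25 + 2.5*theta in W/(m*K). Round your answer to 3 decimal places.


Step 1: k = 0.25 + 2.5 * theta
Step 2: k = 0.25 + 2.5 * 0.073
Step 3: k = 0.25 + 0.183
Step 4: k = 0.433 W/(m*K)

0.433


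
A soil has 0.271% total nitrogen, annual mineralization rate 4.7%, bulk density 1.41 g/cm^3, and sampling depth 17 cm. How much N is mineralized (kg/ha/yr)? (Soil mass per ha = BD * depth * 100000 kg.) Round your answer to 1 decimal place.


Step 1: Soil mass per ha = BD * depth * 100000 = 1.41 * 17 * 100000 = 2397000 kg
Step 2: Total N pool = soil mass * N%/100 = 2397000 * 0.271/100 = 6495.87 kg/ha
Step 3: N mineralized = N pool * rate%/100 = 6495.87 * 4.7/100 = 305.3 kg/ha/yr

305.3


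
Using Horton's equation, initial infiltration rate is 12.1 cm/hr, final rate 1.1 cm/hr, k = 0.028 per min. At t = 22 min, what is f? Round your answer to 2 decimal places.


Step 1: f = fc + (f0 - fc) * exp(-k * t)
Step 2: exp(-0.028 * 22) = 0.540101
Step 3: f = 1.1 + (12.1 - 1.1) * 0.540101
Step 4: f = 1.1 + 11.0 * 0.540101
Step 5: f = 7.04 cm/hr

7.04


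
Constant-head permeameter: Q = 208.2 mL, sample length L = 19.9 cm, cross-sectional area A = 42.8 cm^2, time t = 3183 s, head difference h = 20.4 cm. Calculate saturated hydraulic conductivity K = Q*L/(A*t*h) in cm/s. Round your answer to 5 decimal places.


Step 1: K = Q * L / (A * t * h)
Step 2: Numerator = 208.2 * 19.9 = 4143.18
Step 3: Denominator = 42.8 * 3183 * 20.4 = 2779140.96
Step 4: K = 4143.18 / 2779140.96 = 0.00149 cm/s

0.00149


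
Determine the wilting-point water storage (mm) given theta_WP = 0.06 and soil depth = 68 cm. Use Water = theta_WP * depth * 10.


Step 1: Water (mm) = theta_WP * depth * 10
Step 2: Water = 0.06 * 68 * 10
Step 3: Water = 40.8 mm

40.8


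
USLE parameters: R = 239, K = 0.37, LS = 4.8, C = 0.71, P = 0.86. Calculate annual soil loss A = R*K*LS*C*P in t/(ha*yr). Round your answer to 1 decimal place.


Step 1: A = R * K * LS * C * P
Step 2: R * K = 239 * 0.37 = 88.43
Step 3: (R*K) * LS = 88.43 * 4.8 = 424.464
Step 4: * C * P = 424.464 * 0.71 * 0.86 = 259.2
Step 5: A = 259.2 t/(ha*yr)

259.2


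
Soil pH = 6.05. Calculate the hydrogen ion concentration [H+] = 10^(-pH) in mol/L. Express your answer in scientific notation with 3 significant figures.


Step 1: [H+] = 10^(-pH)
Step 2: [H+] = 10^(-6.05)
Step 3: [H+] = 8.91e-07 mol/L

8.91e-07


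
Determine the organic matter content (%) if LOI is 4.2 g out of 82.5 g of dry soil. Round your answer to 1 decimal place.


Step 1: OM% = 100 * LOI / sample mass
Step 2: OM = 100 * 4.2 / 82.5
Step 3: OM = 5.1%

5.1


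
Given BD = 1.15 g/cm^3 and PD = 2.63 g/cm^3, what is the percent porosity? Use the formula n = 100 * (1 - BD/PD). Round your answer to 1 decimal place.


Step 1: Formula: n = 100 * (1 - BD / PD)
Step 2: n = 100 * (1 - 1.15 / 2.63)
Step 3: n = 100 * (1 - 0.43726)
Step 4: n = 56.3%

56.3


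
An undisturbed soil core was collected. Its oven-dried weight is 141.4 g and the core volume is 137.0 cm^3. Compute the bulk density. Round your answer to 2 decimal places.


Step 1: Identify the formula: BD = dry mass / volume
Step 2: Substitute values: BD = 141.4 / 137.0
Step 3: BD = 1.03 g/cm^3

1.03


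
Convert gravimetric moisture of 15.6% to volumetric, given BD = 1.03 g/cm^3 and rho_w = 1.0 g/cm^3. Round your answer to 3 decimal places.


Step 1: theta = (w / 100) * BD / rho_w
Step 2: theta = (15.6 / 100) * 1.03 / 1.0
Step 3: theta = 0.156 * 1.03
Step 4: theta = 0.161

0.161


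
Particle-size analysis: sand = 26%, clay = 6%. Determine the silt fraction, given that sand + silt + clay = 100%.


Step 1: sand + silt + clay = 100%
Step 2: silt = 100 - sand - clay
Step 3: silt = 100 - 26 - 6
Step 4: silt = 68%

68


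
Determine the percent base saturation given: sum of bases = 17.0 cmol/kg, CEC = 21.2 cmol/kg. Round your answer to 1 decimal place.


Step 1: BS = 100 * (sum of bases) / CEC
Step 2: BS = 100 * 17.0 / 21.2
Step 3: BS = 80.2%

80.2


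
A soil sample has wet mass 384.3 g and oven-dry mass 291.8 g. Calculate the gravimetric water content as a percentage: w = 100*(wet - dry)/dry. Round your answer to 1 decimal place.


Step 1: Water mass = wet - dry = 384.3 - 291.8 = 92.5 g
Step 2: w = 100 * water mass / dry mass
Step 3: w = 100 * 92.5 / 291.8 = 31.7%

31.7


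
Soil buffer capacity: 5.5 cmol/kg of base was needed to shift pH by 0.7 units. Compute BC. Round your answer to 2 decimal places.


Step 1: BC = change in base / change in pH
Step 2: BC = 5.5 / 0.7
Step 3: BC = 7.86 cmol/(kg*pH unit)

7.86


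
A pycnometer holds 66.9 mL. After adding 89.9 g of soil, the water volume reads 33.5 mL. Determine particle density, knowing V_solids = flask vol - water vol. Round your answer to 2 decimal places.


Step 1: Volume of solids = flask volume - water volume with soil
Step 2: V_solids = 66.9 - 33.5 = 33.4 mL
Step 3: Particle density = mass / V_solids = 89.9 / 33.4 = 2.69 g/cm^3

2.69


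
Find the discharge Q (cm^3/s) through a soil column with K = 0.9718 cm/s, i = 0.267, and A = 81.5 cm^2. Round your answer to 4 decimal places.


Step 1: Apply Darcy's law: Q = K * i * A
Step 2: Q = 0.9718 * 0.267 * 81.5
Step 3: Q = 21.1469 cm^3/s

21.1469


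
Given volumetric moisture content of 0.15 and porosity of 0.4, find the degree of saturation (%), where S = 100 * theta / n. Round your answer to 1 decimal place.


Step 1: S = 100 * theta_v / n
Step 2: S = 100 * 0.15 / 0.4
Step 3: S = 37.5%

37.5


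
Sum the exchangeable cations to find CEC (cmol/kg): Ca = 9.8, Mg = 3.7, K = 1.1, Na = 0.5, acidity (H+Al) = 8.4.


Step 1: CEC = Ca + Mg + K + Na + (H+Al)
Step 2: CEC = 9.8 + 3.7 + 1.1 + 0.5 + 8.4
Step 3: CEC = 23.5 cmol/kg

23.5


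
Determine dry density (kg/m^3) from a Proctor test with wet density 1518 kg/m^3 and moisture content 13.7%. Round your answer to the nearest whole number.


Step 1: Dry density = wet density / (1 + w/100)
Step 2: Dry density = 1518 / (1 + 13.7/100)
Step 3: Dry density = 1518 / 1.137
Step 4: Dry density = 1335 kg/m^3

1335


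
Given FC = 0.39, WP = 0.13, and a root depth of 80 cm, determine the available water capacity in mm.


Step 1: Available water = (FC - WP) * depth * 10
Step 2: AW = (0.39 - 0.13) * 80 * 10
Step 3: AW = 0.26 * 80 * 10
Step 4: AW = 208.0 mm

208.0


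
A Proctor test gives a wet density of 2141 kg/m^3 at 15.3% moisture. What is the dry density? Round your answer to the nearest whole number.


Step 1: Dry density = wet density / (1 + w/100)
Step 2: Dry density = 2141 / (1 + 15.3/100)
Step 3: Dry density = 2141 / 1.153
Step 4: Dry density = 1857 kg/m^3

1857
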